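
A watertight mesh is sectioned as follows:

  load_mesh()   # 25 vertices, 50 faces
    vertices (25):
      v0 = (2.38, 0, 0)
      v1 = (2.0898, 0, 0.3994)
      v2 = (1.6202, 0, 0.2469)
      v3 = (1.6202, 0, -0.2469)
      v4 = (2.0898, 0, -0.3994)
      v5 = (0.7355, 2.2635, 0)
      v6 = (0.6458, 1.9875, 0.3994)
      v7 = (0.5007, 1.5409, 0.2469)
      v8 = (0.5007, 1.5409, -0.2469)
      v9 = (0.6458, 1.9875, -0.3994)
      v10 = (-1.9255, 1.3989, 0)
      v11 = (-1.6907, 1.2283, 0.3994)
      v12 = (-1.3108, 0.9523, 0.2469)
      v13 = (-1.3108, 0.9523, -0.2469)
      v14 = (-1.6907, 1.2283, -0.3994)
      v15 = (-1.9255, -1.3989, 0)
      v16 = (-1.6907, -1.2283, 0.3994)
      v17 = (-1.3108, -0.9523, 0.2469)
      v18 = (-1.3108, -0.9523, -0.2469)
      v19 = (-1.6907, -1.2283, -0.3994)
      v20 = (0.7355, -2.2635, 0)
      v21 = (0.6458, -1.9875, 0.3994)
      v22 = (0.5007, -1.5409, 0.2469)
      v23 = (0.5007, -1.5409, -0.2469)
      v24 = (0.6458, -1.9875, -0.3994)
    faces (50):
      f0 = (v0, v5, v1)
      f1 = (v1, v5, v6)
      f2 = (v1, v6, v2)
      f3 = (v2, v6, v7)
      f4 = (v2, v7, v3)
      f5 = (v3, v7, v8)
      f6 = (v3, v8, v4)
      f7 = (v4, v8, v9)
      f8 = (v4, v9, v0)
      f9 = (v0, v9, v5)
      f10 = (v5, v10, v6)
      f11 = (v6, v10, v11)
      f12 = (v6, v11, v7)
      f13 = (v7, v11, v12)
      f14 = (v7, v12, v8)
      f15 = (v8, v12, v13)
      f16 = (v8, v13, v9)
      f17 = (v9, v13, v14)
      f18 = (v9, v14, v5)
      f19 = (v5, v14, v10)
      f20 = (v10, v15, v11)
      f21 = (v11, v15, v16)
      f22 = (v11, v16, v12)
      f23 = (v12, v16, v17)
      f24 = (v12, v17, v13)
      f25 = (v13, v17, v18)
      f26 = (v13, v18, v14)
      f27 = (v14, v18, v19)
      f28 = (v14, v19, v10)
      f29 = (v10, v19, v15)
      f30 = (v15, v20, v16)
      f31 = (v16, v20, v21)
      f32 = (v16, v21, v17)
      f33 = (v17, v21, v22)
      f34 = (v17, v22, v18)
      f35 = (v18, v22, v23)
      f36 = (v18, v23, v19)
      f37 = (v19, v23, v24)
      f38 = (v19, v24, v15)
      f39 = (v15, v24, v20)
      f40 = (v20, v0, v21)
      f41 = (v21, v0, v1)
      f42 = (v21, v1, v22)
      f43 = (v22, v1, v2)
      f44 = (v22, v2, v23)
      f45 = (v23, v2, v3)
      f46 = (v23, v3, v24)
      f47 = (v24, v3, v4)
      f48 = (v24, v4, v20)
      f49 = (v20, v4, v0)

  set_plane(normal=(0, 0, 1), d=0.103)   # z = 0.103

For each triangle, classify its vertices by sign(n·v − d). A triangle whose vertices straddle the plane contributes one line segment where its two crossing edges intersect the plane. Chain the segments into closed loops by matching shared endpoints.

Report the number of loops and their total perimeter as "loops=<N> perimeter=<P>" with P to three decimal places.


loops=2 perimeter=23.073

Straddling triangles (20 of 50):
  (v0,v5,v1) [--+] → (1.08476, 1.67977, 0.103)–(2.30516, 0, 0.103)  len=2.0763
  (v1,v5,v6) [+-+] → (1.08476, 1.67977, 0.103)–(0.712368, 2.19232, 0.103)  len=0.6335
  (v2,v7,v3) [++-] → (0.826937, 1.09186, 0.103)–(1.6202, 0, 0.103)  len=1.3496
  (v3,v7,v8) [-+-] → (0.826937, 1.09186, 0.103)–(0.5007, 1.5409, 0.103)  len=0.5550
  (v5,v10,v6) [--+] → (-1.2624, 1.55069, 0.103)–(0.712368, 2.19232, 0.103)  len=2.0764
  (v6,v10,v11) [+-+] → (-1.2624, 1.55069, 0.103)–(-1.86495, 1.3549, 0.103)  len=0.6336
  (v7,v12,v8) [++-] → (-0.782904, 1.12383, 0.103)–(0.5007, 1.5409, 0.103)  len=1.3497
  (v8,v12,v13) [-+-] → (-0.782904, 1.12383, 0.103)–(-1.3108, 0.9523, 0.103)  len=0.5551
  (v10,v15,v11) [--+] → (-1.86495, -0.72138, 0.103)–(-1.86495, 1.3549, 0.103)  len=2.0763
  (v11,v15,v16) [+-+] → (-1.86495, -0.72138, 0.103)–(-1.86495, -1.3549, 0.103)  len=0.6335
  (v12,v17,v13) [++-] → (-1.3108, -0.397274, 0.103)–(-1.3108, 0.9523, 0.103)  len=1.3496
  (v13,v17,v18) [-+-] → (-1.3108, -0.397274, 0.103)–(-1.3108, -0.9523, 0.103)  len=0.5550
  (v15,v20,v16) [--+] → (0.109815, -1.99654, 0.103)–(-1.86495, -1.3549, 0.103)  len=2.0764
  (v16,v20,v21) [+-+] → (0.109815, -1.99654, 0.103)–(0.712368, -2.19232, 0.103)  len=0.6336
  (v17,v22,v18) [++-] → (-0.0271956, -1.36937, 0.103)–(-1.3108, -0.9523, 0.103)  len=1.3497
  (v18,v22,v23) [-+-] → (-0.0271956, -1.36937, 0.103)–(0.5007, -1.5409, 0.103)  len=0.5551
  (v20,v0,v21) [--+] → (1.93277, -0.51255, 0.103)–(0.712368, -2.19232, 0.103)  len=2.0763
  (v21,v0,v1) [+-+] → (1.93277, -0.51255, 0.103)–(2.30516, 0, 0.103)  len=0.6335
  (v22,v2,v23) [++-] → (1.29396, -0.449039, 0.103)–(0.5007, -1.5409, 0.103)  len=1.3496
  (v23,v2,v3) [-+-] → (1.29396, -0.449039, 0.103)–(1.6202, 0, 0.103)  len=0.5550

Chained into 2 loop(s):
  loop 1: 10 segments, perimeter = 13.5494
  loop 2: 10 segments, perimeter = 9.5233
Total perimeter = 23.073


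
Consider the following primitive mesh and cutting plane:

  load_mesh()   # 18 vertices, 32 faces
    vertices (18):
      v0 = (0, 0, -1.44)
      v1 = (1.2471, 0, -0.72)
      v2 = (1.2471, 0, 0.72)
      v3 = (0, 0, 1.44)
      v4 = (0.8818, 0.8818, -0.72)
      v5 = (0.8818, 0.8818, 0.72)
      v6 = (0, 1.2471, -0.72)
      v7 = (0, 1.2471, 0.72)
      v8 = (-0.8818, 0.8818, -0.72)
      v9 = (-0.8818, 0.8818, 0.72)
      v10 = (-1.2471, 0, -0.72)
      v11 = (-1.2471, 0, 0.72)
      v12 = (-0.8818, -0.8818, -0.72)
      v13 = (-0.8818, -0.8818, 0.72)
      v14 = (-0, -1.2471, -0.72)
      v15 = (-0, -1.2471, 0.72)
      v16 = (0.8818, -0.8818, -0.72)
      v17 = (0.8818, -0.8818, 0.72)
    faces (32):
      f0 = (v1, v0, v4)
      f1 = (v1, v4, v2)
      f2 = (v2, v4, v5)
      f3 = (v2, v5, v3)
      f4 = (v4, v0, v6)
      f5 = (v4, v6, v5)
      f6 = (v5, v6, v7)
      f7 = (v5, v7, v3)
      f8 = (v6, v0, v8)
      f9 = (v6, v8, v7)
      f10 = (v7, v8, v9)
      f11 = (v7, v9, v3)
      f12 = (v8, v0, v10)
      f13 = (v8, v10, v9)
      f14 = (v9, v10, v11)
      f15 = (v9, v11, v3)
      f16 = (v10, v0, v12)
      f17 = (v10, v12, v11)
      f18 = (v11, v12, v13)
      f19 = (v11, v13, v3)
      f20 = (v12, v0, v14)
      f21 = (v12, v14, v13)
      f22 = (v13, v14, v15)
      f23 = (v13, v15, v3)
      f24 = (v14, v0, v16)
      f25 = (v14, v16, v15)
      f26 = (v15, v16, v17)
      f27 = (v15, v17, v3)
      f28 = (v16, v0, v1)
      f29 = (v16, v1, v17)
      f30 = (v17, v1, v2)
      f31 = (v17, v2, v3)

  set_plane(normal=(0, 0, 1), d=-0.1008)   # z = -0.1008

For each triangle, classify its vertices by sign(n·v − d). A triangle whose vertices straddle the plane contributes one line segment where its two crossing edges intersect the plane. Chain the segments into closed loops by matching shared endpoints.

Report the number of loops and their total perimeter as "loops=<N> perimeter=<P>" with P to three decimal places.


Straddling triangles (16 of 32):
  (v1,v4,v2) [--+] → (1.03888, 0.502626, -0.1008)–(1.2471, 0, -0.1008)  len=0.5440
  (v2,v4,v5) [+-+] → (1.03888, 0.502626, -0.1008)–(0.8818, 0.8818, -0.1008)  len=0.4104
  (v4,v6,v5) [--+] → (0.379174, 1.09002, -0.1008)–(0.8818, 0.8818, -0.1008)  len=0.5440
  (v5,v6,v7) [+-+] → (0.379174, 1.09002, -0.1008)–(0, 1.2471, -0.1008)  len=0.4104
  (v6,v8,v7) [--+] → (-0.502626, 1.03888, -0.1008)–(0, 1.2471, -0.1008)  len=0.5440
  (v7,v8,v9) [+-+] → (-0.502626, 1.03888, -0.1008)–(-0.8818, 0.8818, -0.1008)  len=0.4104
  (v8,v10,v9) [--+] → (-1.09002, 0.379174, -0.1008)–(-0.8818, 0.8818, -0.1008)  len=0.5440
  (v9,v10,v11) [+-+] → (-1.09002, 0.379174, -0.1008)–(-1.2471, 0, -0.1008)  len=0.4104
  (v10,v12,v11) [--+] → (-1.03888, -0.502626, -0.1008)–(-1.2471, 0, -0.1008)  len=0.5440
  (v11,v12,v13) [+-+] → (-1.03888, -0.502626, -0.1008)–(-0.8818, -0.8818, -0.1008)  len=0.4104
  (v12,v14,v13) [--+] → (-0.379174, -1.09002, -0.1008)–(-0.8818, -0.8818, -0.1008)  len=0.5440
  (v13,v14,v15) [+-+] → (-0.379174, -1.09002, -0.1008)–(0, -1.2471, -0.1008)  len=0.4104
  (v14,v16,v15) [--+] → (0.502626, -1.03888, -0.1008)–(0, -1.2471, -0.1008)  len=0.5440
  (v15,v16,v17) [+-+] → (0.502626, -1.03888, -0.1008)–(0.8818, -0.8818, -0.1008)  len=0.4104
  (v16,v1,v17) [--+] → (1.09002, -0.379174, -0.1008)–(0.8818, -0.8818, -0.1008)  len=0.5440
  (v17,v1,v2) [+-+] → (1.09002, -0.379174, -0.1008)–(1.2471, 0, -0.1008)  len=0.4104

Chained into 1 loop(s):
  loop 1: 16 segments, perimeter = 7.6358
Total perimeter = 7.636

loops=1 perimeter=7.636


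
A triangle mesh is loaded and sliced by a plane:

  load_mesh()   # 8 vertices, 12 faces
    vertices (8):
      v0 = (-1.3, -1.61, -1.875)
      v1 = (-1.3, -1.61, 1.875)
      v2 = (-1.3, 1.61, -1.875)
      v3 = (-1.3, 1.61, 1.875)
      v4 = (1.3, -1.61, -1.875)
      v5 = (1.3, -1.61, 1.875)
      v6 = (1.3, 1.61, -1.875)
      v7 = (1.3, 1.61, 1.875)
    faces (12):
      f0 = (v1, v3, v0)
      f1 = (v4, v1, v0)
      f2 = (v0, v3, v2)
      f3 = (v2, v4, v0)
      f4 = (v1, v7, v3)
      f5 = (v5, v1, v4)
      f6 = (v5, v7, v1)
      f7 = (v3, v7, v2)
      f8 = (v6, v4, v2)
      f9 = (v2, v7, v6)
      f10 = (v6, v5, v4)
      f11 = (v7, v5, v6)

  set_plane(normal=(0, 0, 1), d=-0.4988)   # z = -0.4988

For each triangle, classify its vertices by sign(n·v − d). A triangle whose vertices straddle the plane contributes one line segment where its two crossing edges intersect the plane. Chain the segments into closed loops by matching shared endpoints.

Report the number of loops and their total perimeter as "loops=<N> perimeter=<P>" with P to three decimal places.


loops=1 perimeter=11.640

Straddling triangles (8 of 12):
  (v1,v3,v0) [++-] → (-1.3, -0.428303, -0.4988)–(-1.3, -1.61, -0.4988)  len=1.1817
  (v4,v1,v0) [-+-] → (0.345835, -1.61, -0.4988)–(-1.3, -1.61, -0.4988)  len=1.6458
  (v0,v3,v2) [-+-] → (-1.3, -0.428303, -0.4988)–(-1.3, 1.61, -0.4988)  len=2.0383
  (v5,v1,v4) [++-] → (0.345835, -1.61, -0.4988)–(1.3, -1.61, -0.4988)  len=0.9542
  (v3,v7,v2) [++-] → (-0.345835, 1.61, -0.4988)–(-1.3, 1.61, -0.4988)  len=0.9542
  (v2,v7,v6) [-+-] → (-0.345835, 1.61, -0.4988)–(1.3, 1.61, -0.4988)  len=1.6458
  (v6,v5,v4) [-+-] → (1.3, 0.428303, -0.4988)–(1.3, -1.61, -0.4988)  len=2.0383
  (v7,v5,v6) [++-] → (1.3, 0.428303, -0.4988)–(1.3, 1.61, -0.4988)  len=1.1817

Chained into 1 loop(s):
  loop 1: 8 segments, perimeter = 11.6400
Total perimeter = 11.640


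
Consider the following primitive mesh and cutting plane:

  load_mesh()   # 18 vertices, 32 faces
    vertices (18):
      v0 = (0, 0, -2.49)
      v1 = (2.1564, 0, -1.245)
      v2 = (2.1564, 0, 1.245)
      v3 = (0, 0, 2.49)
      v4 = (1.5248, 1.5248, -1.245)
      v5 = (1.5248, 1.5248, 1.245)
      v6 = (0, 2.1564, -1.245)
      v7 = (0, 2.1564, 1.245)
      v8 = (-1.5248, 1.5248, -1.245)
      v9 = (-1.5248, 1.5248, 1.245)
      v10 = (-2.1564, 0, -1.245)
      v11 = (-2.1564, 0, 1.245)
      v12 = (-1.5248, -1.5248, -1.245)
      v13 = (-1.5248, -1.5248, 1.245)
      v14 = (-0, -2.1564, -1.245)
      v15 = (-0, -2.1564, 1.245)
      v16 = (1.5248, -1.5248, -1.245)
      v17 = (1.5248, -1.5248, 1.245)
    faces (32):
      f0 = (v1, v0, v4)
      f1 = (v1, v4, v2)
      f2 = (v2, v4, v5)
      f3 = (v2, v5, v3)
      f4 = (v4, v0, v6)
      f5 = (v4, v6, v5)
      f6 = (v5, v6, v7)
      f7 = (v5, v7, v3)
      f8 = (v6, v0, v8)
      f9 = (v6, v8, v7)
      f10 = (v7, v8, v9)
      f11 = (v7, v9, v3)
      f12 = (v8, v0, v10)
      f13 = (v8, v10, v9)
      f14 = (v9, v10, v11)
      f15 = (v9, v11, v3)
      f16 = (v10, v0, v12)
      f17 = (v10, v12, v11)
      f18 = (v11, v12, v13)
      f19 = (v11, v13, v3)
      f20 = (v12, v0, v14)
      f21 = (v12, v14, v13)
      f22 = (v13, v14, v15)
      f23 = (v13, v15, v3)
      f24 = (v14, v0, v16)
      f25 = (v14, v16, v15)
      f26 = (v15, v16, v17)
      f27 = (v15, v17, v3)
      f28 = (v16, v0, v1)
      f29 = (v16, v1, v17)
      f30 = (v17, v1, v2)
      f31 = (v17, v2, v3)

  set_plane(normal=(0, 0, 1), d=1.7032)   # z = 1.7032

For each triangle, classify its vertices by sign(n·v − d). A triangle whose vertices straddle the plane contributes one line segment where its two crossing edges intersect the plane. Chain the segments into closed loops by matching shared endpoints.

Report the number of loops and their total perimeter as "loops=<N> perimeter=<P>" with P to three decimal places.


Straddling triangles (8 of 32):
  (v2,v5,v3) [--+] → (0.963625, 0.963625, 1.7032)–(1.36278, 0, 1.7032)  len=1.0430
  (v5,v7,v3) [--+] → (0, 1.36278, 1.7032)–(0.963625, 0.963625, 1.7032)  len=1.0430
  (v7,v9,v3) [--+] → (-0.963625, 0.963625, 1.7032)–(0, 1.36278, 1.7032)  len=1.0430
  (v9,v11,v3) [--+] → (-1.36278, 0, 1.7032)–(-0.963625, 0.963625, 1.7032)  len=1.0430
  (v11,v13,v3) [--+] → (-0.963625, -0.963625, 1.7032)–(-1.36278, 0, 1.7032)  len=1.0430
  (v13,v15,v3) [--+] → (0, -1.36278, 1.7032)–(-0.963625, -0.963625, 1.7032)  len=1.0430
  (v15,v17,v3) [--+] → (0.963625, -0.963625, 1.7032)–(0, -1.36278, 1.7032)  len=1.0430
  (v17,v2,v3) [--+] → (1.36278, 0, 1.7032)–(0.963625, -0.963625, 1.7032)  len=1.0430

Chained into 1 loop(s):
  loop 1: 8 segments, perimeter = 8.3442
Total perimeter = 8.344

loops=1 perimeter=8.344


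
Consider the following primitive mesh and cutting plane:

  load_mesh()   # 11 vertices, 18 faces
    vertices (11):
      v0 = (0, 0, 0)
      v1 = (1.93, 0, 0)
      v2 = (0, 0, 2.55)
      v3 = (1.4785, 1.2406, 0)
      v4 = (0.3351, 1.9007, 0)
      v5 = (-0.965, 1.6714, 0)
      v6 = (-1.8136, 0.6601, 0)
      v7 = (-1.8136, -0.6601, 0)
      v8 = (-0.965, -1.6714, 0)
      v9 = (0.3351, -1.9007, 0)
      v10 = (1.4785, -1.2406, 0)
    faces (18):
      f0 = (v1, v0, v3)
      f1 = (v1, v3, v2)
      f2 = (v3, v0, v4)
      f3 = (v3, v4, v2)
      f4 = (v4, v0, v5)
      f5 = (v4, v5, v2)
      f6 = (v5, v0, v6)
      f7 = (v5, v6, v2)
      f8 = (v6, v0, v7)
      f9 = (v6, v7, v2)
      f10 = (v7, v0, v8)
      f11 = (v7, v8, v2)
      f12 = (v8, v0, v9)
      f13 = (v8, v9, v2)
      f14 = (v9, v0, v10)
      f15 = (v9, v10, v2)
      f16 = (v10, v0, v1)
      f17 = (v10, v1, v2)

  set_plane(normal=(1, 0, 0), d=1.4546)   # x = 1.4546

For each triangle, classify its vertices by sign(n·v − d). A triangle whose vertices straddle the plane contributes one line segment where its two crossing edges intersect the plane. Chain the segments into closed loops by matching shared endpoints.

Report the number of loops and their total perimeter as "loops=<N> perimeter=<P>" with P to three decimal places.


loops=1 perimeter=5.324

Straddling triangles (8 of 18):
  (v1,v0,v3) [+-+] → (1.4546, 0, 0)–(1.4546, 1.22055, 0)  len=1.2205
  (v1,v3,v2) [++-] → (1.4546, 1.22055, 0.0412208)–(1.4546, 0, 0.628119)  len=1.3543
  (v3,v0,v4) [+--] → (1.4546, 1.22055, 0)–(1.4546, 1.2544, 0)  len=0.0339
  (v3,v4,v2) [+--] → (1.4546, 1.2544, 0)–(1.4546, 1.22055, 0.0412208)  len=0.0533
  (v9,v0,v10) [--+] → (1.4546, -1.22055, 0)–(1.4546, -1.2544, 0)  len=0.0339
  (v9,v10,v2) [-+-] → (1.4546, -1.2544, 0)–(1.4546, -1.22055, 0.0412208)  len=0.0533
  (v10,v0,v1) [+-+] → (1.4546, -1.22055, 0)–(1.4546, 0, 0)  len=1.2205
  (v10,v1,v2) [++-] → (1.4546, 0, 0.628119)–(1.4546, -1.22055, 0.0412208)  len=1.3543

Chained into 1 loop(s):
  loop 1: 8 segments, perimeter = 5.3241
Total perimeter = 5.324


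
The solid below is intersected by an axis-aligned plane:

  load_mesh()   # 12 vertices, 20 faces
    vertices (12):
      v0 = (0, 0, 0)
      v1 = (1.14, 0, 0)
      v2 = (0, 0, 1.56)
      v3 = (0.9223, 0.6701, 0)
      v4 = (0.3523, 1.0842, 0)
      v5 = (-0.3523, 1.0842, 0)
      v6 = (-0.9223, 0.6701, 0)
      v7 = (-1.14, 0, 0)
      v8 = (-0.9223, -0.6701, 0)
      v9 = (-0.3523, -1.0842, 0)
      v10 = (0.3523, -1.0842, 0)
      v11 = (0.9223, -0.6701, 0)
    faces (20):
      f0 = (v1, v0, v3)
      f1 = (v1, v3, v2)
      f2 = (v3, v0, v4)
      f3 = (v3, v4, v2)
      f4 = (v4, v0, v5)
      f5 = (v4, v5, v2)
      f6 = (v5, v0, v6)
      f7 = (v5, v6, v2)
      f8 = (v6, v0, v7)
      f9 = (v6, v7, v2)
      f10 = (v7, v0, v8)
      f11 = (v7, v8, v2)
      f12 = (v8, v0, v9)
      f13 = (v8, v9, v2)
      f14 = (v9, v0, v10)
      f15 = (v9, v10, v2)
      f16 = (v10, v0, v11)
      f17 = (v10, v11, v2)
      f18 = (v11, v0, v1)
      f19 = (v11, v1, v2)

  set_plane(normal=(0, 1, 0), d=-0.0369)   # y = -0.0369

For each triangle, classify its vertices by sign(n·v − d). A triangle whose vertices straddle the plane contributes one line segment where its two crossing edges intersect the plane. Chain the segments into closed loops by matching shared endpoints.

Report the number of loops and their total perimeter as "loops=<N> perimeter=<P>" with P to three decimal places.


loops=1 perimeter=6.033

Straddling triangles (10 of 20):
  (v7,v0,v8) [++-] → (-0.0507877, -0.0369, 0)–(-1.12801, -0.0369, 0)  len=1.0772
  (v7,v8,v2) [+-+] → (-1.12801, -0.0369, 0)–(-0.0507877, -0.0369, 1.4741)  len=1.8258
  (v8,v0,v9) [-+-] → (-0.0507877, -0.0369, 0)–(-0.0119903, -0.0369, 0)  len=0.0388
  (v8,v9,v2) [--+] → (-0.0119903, -0.0369, 1.50691)–(-0.0507877, -0.0369, 1.4741)  len=0.0508
  (v9,v0,v10) [-+-] → (-0.0119903, -0.0369, 0)–(0.0119903, -0.0369, 0)  len=0.0240
  (v9,v10,v2) [--+] → (0.0119903, -0.0369, 1.50691)–(-0.0119903, -0.0369, 1.50691)  len=0.0240
  (v10,v0,v11) [-+-] → (0.0119903, -0.0369, 0)–(0.0507877, -0.0369, 0)  len=0.0388
  (v10,v11,v2) [--+] → (0.0507877, -0.0369, 1.4741)–(0.0119903, -0.0369, 1.50691)  len=0.0508
  (v11,v0,v1) [-++] → (0.0507877, -0.0369, 0)–(1.12801, -0.0369, 0)  len=1.0772
  (v11,v1,v2) [-++] → (1.12801, -0.0369, 0)–(0.0507877, -0.0369, 1.4741)  len=1.8258

Chained into 1 loop(s):
  loop 1: 10 segments, perimeter = 6.0331
Total perimeter = 6.033


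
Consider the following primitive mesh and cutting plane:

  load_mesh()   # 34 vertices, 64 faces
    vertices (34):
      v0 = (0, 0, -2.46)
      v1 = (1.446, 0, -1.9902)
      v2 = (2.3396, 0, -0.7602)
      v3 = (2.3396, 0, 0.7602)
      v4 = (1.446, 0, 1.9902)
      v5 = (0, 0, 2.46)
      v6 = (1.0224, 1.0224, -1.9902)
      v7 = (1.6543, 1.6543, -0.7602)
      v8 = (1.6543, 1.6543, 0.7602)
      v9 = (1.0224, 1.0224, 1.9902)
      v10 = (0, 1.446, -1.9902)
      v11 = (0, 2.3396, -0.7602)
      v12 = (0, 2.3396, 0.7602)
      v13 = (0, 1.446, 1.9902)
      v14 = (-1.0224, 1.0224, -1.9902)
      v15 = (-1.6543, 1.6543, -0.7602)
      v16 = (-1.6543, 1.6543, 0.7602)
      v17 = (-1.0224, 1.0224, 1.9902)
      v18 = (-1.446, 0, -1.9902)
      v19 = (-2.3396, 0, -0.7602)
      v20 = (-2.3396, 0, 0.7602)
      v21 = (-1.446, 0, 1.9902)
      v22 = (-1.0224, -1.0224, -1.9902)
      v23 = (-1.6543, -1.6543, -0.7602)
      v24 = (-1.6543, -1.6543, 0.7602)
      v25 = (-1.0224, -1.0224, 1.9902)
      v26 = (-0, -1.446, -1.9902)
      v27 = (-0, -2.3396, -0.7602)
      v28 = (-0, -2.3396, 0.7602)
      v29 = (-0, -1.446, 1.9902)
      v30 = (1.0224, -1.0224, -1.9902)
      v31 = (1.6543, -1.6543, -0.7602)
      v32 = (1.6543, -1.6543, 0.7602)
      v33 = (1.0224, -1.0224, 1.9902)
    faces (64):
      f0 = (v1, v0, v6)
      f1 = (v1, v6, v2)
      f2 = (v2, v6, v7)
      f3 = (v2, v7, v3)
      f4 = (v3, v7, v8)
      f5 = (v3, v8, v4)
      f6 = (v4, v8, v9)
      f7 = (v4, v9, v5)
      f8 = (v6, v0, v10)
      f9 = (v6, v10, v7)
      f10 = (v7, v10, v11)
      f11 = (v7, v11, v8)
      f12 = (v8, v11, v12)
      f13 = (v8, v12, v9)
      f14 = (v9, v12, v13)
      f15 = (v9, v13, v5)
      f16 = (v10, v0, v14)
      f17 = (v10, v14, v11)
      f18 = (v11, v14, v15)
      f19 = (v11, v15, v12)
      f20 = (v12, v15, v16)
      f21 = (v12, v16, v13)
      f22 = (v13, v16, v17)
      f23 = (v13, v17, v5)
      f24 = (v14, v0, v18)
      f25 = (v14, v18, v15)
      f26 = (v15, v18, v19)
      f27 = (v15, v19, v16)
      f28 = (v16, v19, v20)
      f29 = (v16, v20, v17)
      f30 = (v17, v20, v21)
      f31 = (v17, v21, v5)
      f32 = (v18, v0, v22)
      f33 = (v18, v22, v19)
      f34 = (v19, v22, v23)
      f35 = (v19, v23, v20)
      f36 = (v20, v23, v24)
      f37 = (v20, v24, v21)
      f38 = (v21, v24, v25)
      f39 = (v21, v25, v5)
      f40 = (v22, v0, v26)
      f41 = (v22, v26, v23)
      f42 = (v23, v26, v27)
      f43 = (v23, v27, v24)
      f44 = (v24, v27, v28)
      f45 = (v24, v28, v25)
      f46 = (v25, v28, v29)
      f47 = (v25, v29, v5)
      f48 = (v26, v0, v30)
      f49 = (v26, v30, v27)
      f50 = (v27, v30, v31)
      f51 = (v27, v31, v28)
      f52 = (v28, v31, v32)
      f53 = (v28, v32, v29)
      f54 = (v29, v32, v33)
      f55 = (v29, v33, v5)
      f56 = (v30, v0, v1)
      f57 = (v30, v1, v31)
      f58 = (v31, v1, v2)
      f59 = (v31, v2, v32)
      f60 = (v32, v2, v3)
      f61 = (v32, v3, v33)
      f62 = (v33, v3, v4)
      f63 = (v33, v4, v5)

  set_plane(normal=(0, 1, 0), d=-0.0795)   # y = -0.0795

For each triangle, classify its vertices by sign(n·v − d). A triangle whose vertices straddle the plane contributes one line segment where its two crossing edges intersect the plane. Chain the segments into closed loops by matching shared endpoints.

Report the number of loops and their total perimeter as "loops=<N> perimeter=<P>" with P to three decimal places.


Straddling triangles (20 of 64):
  (v18,v0,v22) [++-] → (-0.0795, -0.0795, -2.42347)–(-1.41306, -0.0795, -1.9902)  len=1.4022
  (v18,v22,v19) [+-+] → (-1.41306, -0.0795, -1.9902)–(-2.23718, -0.0795, -0.855843)  len=1.4021
  (v19,v22,v23) [+--] → (-2.23718, -0.0795, -0.855843)–(-2.30667, -0.0795, -0.7602)  len=0.1182
  (v19,v23,v20) [+-+] → (-2.30667, -0.0795, -0.7602)–(-2.30667, -0.0795, 0.687135)  len=1.4473
  (v20,v23,v24) [+--] → (-2.30667, -0.0795, 0.687135)–(-2.30667, -0.0795, 0.7602)  len=0.0731
  (v20,v24,v21) [+-+] → (-2.30667, -0.0795, 0.7602)–(-1.45601, -0.0795, 1.93109)  len=1.4473
  (v21,v24,v25) [+--] → (-1.45601, -0.0795, 1.93109)–(-1.41306, -0.0795, 1.9902)  len=0.0731
  (v21,v25,v5) [+-+] → (-1.41306, -0.0795, 1.9902)–(-0.0795, -0.0795, 2.42347)  len=1.4022
  (v22,v0,v26) [-+-] → (-0.0795, -0.0795, -2.42347)–(0, -0.0795, -2.43417)  len=0.0802
  (v25,v29,v5) [--+] → (0, -0.0795, 2.43417)–(-0.0795, -0.0795, 2.42347)  len=0.0802
  (v26,v0,v30) [-+-] → (0, -0.0795, -2.43417)–(0.0795, -0.0795, -2.42347)  len=0.0802
  (v29,v33,v5) [--+] → (0.0795, -0.0795, 2.42347)–(0, -0.0795, 2.43417)  len=0.0802
  (v30,v0,v1) [-++] → (0.0795, -0.0795, -2.42347)–(1.41306, -0.0795, -1.9902)  len=1.4022
  (v30,v1,v31) [-+-] → (1.41306, -0.0795, -1.9902)–(1.45601, -0.0795, -1.93109)  len=0.0731
  (v31,v1,v2) [-++] → (1.45601, -0.0795, -1.93109)–(2.30667, -0.0795, -0.7602)  len=1.4473
  (v31,v2,v32) [-+-] → (2.30667, -0.0795, -0.7602)–(2.30667, -0.0795, -0.687135)  len=0.0731
  (v32,v2,v3) [-++] → (2.30667, -0.0795, -0.687135)–(2.30667, -0.0795, 0.7602)  len=1.4473
  (v32,v3,v33) [-+-] → (2.30667, -0.0795, 0.7602)–(2.23718, -0.0795, 0.855843)  len=0.1182
  (v33,v3,v4) [-++] → (2.23718, -0.0795, 0.855843)–(1.41306, -0.0795, 1.9902)  len=1.4021
  (v33,v4,v5) [-++] → (1.41306, -0.0795, 1.9902)–(0.0795, -0.0795, 2.42347)  len=1.4022

Chained into 1 loop(s):
  loop 1: 20 segments, perimeter = 15.0517
Total perimeter = 15.052

loops=1 perimeter=15.052


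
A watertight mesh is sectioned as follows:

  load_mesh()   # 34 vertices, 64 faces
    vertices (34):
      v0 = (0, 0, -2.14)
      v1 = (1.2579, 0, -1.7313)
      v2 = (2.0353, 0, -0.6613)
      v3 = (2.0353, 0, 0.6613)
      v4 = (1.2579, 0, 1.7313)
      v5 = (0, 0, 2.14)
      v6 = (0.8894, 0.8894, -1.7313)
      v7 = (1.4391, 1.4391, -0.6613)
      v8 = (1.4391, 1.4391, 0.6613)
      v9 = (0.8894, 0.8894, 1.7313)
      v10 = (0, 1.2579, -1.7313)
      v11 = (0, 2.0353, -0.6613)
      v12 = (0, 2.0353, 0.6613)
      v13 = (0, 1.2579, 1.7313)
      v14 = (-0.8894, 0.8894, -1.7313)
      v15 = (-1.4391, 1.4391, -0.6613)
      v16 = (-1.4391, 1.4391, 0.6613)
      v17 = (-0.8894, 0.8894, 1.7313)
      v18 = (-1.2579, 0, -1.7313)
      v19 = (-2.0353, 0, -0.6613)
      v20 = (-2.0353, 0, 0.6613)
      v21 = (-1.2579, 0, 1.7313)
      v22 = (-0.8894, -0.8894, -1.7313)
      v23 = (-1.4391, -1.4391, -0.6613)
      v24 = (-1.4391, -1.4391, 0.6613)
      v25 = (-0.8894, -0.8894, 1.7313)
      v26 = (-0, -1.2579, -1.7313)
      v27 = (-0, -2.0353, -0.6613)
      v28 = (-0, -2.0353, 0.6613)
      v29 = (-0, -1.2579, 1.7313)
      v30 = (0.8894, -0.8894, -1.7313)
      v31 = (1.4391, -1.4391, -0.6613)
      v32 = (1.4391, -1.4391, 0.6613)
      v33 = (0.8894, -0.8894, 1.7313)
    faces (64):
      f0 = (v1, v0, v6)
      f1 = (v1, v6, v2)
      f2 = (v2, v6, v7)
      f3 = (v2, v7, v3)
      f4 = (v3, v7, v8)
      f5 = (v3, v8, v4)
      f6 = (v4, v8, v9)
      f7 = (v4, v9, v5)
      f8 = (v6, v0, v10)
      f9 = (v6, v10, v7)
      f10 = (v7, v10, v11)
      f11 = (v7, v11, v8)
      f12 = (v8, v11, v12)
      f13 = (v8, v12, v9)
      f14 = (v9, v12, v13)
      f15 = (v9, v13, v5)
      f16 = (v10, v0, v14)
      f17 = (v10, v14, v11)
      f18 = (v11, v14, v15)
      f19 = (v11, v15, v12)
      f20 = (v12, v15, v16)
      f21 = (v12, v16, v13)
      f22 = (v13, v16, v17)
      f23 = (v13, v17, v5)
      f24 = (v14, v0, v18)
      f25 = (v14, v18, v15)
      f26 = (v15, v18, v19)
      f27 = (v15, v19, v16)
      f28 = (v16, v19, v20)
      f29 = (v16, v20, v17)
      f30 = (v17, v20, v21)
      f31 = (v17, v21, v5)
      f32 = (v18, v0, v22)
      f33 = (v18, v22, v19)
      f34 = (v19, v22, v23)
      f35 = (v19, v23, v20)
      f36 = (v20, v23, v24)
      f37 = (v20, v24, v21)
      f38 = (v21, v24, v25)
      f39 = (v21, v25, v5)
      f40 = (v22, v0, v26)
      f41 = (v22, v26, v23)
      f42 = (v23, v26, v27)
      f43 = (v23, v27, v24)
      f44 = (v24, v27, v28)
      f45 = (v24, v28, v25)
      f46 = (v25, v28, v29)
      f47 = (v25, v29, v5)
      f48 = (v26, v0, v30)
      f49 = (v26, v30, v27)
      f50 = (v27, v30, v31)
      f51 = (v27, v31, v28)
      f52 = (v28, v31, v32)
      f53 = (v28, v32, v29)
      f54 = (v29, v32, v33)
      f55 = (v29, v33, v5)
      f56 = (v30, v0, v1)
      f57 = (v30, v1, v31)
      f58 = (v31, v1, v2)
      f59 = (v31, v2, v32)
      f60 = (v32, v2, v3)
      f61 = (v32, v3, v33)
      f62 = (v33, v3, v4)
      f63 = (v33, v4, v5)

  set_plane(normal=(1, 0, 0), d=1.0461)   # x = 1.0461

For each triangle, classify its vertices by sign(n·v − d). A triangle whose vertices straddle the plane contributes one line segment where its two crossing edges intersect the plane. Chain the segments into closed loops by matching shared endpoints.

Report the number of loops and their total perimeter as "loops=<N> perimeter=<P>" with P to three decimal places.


loops=1 perimeter=10.954

Straddling triangles (20 of 64):
  (v1,v0,v6) [+--] → (1.0461, 0, -1.80012)–(1.0461, 0.511194, -1.7313)  len=0.5158
  (v1,v6,v2) [+-+] → (1.0461, 0.511194, -1.7313)–(1.0461, 0.767776, -1.58498)  len=0.2954
  (v2,v6,v7) [+-+] → (1.0461, 0.767776, -1.58498)–(1.0461, 1.0461, -1.42628)  len=0.3204
  (v4,v8,v9) [++-] → (1.0461, 1.0461, 1.42628)–(1.0461, 0.511194, 1.7313)  len=0.6158
  (v4,v9,v5) [+--] → (1.0461, 0.511194, 1.7313)–(1.0461, 0, 1.80012)  len=0.5158
  (v6,v10,v7) [--+] → (1.0461, 1.38962, -0.953503)–(1.0461, 1.0461, -1.42628)  len=0.5844
  (v7,v10,v11) [+--] → (1.0461, 1.38962, -0.953503)–(1.0461, 1.60191, -0.6613)  len=0.3612
  (v7,v11,v8) [+-+] → (1.0461, 1.60191, -0.6613)–(1.0461, 1.60191, 0.300115)  len=0.9614
  (v8,v11,v12) [+--] → (1.0461, 1.60191, 0.300115)–(1.0461, 1.60191, 0.6613)  len=0.3612
  (v8,v12,v9) [+--] → (1.0461, 1.60191, 0.6613)–(1.0461, 1.0461, 1.42628)  len=0.9456
  (v27,v30,v31) [--+] → (1.0461, -1.0461, -1.42628)–(1.0461, -1.60191, -0.6613)  len=0.9456
  (v27,v31,v28) [-+-] → (1.0461, -1.60191, -0.6613)–(1.0461, -1.60191, -0.300115)  len=0.3612
  (v28,v31,v32) [-++] → (1.0461, -1.60191, -0.300115)–(1.0461, -1.60191, 0.6613)  len=0.9614
  (v28,v32,v29) [-+-] → (1.0461, -1.60191, 0.6613)–(1.0461, -1.38962, 0.953503)  len=0.3612
  (v29,v32,v33) [-+-] → (1.0461, -1.38962, 0.953503)–(1.0461, -1.0461, 1.42628)  len=0.5844
  (v30,v0,v1) [--+] → (1.0461, 0, -1.80012)–(1.0461, -0.511194, -1.7313)  len=0.5158
  (v30,v1,v31) [-++] → (1.0461, -0.511194, -1.7313)–(1.0461, -1.0461, -1.42628)  len=0.6158
  (v32,v3,v33) [++-] → (1.0461, -0.767776, 1.58498)–(1.0461, -1.0461, 1.42628)  len=0.3204
  (v33,v3,v4) [-++] → (1.0461, -0.767776, 1.58498)–(1.0461, -0.511194, 1.7313)  len=0.2954
  (v33,v4,v5) [-+-] → (1.0461, -0.511194, 1.7313)–(1.0461, 0, 1.80012)  len=0.5158

Chained into 1 loop(s):
  loop 1: 20 segments, perimeter = 10.9538
Total perimeter = 10.954


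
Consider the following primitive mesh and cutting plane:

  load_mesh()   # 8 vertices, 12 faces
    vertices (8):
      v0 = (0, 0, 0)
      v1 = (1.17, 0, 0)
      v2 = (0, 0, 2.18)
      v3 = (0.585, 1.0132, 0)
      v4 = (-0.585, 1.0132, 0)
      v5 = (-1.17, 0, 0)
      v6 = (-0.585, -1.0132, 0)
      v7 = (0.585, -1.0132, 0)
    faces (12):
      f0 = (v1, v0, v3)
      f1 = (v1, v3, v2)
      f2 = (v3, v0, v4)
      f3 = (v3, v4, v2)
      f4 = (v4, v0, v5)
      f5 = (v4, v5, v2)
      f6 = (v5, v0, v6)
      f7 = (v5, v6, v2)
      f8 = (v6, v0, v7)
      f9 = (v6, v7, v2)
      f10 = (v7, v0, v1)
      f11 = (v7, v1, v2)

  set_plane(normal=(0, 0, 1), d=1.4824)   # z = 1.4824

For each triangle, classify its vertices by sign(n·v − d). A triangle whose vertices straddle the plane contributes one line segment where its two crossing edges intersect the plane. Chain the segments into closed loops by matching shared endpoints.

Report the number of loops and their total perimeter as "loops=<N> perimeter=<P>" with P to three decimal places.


Straddling triangles (6 of 12):
  (v1,v3,v2) [--+] → (0.1872, 0.324224, 1.4824)–(0.3744, 0, 1.4824)  len=0.3744
  (v3,v4,v2) [--+] → (-0.1872, 0.324224, 1.4824)–(0.1872, 0.324224, 1.4824)  len=0.3744
  (v4,v5,v2) [--+] → (-0.3744, 0, 1.4824)–(-0.1872, 0.324224, 1.4824)  len=0.3744
  (v5,v6,v2) [--+] → (-0.1872, -0.324224, 1.4824)–(-0.3744, 0, 1.4824)  len=0.3744
  (v6,v7,v2) [--+] → (0.1872, -0.324224, 1.4824)–(-0.1872, -0.324224, 1.4824)  len=0.3744
  (v7,v1,v2) [--+] → (0.3744, 0, 1.4824)–(0.1872, -0.324224, 1.4824)  len=0.3744

Chained into 1 loop(s):
  loop 1: 6 segments, perimeter = 2.2463
Total perimeter = 2.246

loops=1 perimeter=2.246


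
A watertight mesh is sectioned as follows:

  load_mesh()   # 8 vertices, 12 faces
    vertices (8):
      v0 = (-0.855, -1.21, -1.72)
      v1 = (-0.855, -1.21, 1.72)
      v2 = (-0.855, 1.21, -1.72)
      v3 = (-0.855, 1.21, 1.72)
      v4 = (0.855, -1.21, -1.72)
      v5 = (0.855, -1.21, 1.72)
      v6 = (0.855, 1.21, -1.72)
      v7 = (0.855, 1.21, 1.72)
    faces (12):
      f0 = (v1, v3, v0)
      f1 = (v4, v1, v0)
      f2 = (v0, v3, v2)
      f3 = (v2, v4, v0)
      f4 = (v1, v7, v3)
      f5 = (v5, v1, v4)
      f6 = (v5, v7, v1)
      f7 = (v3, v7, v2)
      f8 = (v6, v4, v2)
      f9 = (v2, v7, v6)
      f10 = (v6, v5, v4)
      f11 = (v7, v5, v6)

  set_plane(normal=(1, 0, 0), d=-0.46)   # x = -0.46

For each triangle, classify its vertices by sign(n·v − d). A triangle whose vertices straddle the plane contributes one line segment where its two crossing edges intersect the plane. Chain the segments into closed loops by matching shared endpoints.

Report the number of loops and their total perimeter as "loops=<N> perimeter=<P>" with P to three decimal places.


loops=1 perimeter=11.720

Straddling triangles (8 of 12):
  (v4,v1,v0) [+--] → (-0.46, -1.21, 0.92538)–(-0.46, -1.21, -1.72)  len=2.6454
  (v2,v4,v0) [-+-] → (-0.46, 0.650994, -1.72)–(-0.46, -1.21, -1.72)  len=1.8610
  (v1,v7,v3) [-+-] → (-0.46, -0.650994, 1.72)–(-0.46, 1.21, 1.72)  len=1.8610
  (v5,v1,v4) [+-+] → (-0.46, -1.21, 1.72)–(-0.46, -1.21, 0.92538)  len=0.7946
  (v5,v7,v1) [++-] → (-0.46, -0.650994, 1.72)–(-0.46, -1.21, 1.72)  len=0.5590
  (v3,v7,v2) [-+-] → (-0.46, 1.21, 1.72)–(-0.46, 1.21, -0.92538)  len=2.6454
  (v6,v4,v2) [++-] → (-0.46, 0.650994, -1.72)–(-0.46, 1.21, -1.72)  len=0.5590
  (v2,v7,v6) [-++] → (-0.46, 1.21, -0.92538)–(-0.46, 1.21, -1.72)  len=0.7946

Chained into 1 loop(s):
  loop 1: 8 segments, perimeter = 11.7200
Total perimeter = 11.720


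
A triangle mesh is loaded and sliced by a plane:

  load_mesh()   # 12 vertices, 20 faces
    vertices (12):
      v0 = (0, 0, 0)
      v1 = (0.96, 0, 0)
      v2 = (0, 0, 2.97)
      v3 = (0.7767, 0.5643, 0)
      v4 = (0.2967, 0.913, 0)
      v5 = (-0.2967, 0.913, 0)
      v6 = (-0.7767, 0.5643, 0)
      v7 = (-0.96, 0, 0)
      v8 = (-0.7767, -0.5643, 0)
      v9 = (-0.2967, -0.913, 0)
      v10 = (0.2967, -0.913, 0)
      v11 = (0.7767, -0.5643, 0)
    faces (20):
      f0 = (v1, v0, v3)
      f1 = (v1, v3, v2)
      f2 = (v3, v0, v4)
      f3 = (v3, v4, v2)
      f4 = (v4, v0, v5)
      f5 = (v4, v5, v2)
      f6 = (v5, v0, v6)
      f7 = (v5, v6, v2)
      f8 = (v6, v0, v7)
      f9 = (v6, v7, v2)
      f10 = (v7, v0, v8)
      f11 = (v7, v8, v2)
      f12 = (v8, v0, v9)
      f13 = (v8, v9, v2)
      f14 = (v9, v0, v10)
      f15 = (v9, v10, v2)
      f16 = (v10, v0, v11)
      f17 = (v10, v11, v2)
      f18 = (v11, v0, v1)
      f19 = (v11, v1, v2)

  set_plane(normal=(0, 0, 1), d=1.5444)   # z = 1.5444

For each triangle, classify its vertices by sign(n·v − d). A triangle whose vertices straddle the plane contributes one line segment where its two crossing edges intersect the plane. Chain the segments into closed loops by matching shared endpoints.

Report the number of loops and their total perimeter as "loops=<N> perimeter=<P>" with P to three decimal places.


loops=1 perimeter=2.848

Straddling triangles (10 of 20):
  (v1,v3,v2) [--+] → (0.372816, 0.270864, 1.5444)–(0.4608, 0, 1.5444)  len=0.2848
  (v3,v4,v2) [--+] → (0.142416, 0.43824, 1.5444)–(0.372816, 0.270864, 1.5444)  len=0.2848
  (v4,v5,v2) [--+] → (-0.142416, 0.43824, 1.5444)–(0.142416, 0.43824, 1.5444)  len=0.2848
  (v5,v6,v2) [--+] → (-0.372816, 0.270864, 1.5444)–(-0.142416, 0.43824, 1.5444)  len=0.2848
  (v6,v7,v2) [--+] → (-0.4608, 0, 1.5444)–(-0.372816, 0.270864, 1.5444)  len=0.2848
  (v7,v8,v2) [--+] → (-0.372816, -0.270864, 1.5444)–(-0.4608, 0, 1.5444)  len=0.2848
  (v8,v9,v2) [--+] → (-0.142416, -0.43824, 1.5444)–(-0.372816, -0.270864, 1.5444)  len=0.2848
  (v9,v10,v2) [--+] → (0.142416, -0.43824, 1.5444)–(-0.142416, -0.43824, 1.5444)  len=0.2848
  (v10,v11,v2) [--+] → (0.372816, -0.270864, 1.5444)–(0.142416, -0.43824, 1.5444)  len=0.2848
  (v11,v1,v2) [--+] → (0.4608, 0, 1.5444)–(0.372816, -0.270864, 1.5444)  len=0.2848

Chained into 1 loop(s):
  loop 1: 10 segments, perimeter = 2.8480
Total perimeter = 2.848


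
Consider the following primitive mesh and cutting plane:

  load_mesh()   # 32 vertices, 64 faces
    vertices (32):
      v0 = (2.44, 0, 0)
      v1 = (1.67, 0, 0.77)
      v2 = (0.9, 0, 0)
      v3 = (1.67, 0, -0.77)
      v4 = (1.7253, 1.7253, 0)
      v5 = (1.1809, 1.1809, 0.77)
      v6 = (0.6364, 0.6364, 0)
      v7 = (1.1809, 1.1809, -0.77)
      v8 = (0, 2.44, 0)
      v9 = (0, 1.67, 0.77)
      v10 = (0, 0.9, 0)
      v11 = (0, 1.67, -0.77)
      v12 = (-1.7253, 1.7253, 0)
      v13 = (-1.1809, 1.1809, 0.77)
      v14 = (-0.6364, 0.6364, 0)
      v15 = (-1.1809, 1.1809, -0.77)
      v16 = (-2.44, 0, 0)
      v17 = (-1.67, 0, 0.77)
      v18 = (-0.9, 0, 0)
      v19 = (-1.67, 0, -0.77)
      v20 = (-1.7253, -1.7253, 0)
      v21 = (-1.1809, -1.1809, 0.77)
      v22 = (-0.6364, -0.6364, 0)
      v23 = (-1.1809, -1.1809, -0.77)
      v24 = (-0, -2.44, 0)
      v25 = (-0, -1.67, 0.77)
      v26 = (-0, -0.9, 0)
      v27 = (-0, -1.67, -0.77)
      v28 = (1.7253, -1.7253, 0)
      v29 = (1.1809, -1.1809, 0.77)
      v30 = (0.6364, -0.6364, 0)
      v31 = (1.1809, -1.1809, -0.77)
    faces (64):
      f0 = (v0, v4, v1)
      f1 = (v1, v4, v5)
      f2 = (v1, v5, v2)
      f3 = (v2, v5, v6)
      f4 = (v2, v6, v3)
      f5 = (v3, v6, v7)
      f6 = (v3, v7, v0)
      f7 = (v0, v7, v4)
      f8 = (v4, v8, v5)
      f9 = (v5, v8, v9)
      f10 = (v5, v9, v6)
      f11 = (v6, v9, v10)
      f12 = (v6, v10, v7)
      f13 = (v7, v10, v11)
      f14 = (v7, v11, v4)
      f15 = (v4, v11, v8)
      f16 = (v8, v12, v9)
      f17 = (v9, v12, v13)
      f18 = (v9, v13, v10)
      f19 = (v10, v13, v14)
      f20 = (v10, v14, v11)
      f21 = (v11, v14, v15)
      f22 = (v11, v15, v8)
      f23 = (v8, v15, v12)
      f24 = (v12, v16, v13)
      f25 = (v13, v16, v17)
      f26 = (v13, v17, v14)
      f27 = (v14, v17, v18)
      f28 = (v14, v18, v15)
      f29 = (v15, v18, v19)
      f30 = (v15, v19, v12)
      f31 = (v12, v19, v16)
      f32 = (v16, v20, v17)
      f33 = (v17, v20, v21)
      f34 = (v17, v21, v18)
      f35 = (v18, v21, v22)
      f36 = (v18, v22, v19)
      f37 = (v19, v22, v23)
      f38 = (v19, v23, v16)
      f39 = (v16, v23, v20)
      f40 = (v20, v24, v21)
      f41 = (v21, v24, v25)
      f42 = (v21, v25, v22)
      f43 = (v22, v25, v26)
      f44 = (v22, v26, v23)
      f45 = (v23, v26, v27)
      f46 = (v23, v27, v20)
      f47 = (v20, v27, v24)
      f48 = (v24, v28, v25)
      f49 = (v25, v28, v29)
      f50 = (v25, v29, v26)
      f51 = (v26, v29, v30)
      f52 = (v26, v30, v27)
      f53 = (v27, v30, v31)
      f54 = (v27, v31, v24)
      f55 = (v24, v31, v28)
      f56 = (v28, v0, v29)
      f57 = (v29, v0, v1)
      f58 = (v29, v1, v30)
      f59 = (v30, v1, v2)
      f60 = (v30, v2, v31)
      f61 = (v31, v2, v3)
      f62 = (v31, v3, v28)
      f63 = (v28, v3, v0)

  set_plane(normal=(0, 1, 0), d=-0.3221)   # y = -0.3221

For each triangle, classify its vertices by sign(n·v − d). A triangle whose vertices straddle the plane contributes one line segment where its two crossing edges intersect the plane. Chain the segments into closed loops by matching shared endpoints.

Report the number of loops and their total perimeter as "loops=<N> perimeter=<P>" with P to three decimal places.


Straddling triangles (16 of 64):
  (v16,v20,v17) [+-+] → (-2.30657, -0.3221, 0)–(-1.68032, -0.3221, 0.626247)  len=0.8856
  (v17,v20,v21) [+--] → (-1.68032, -0.3221, 0.626247)–(-1.53659, -0.3221, 0.77)  len=0.2033
  (v17,v21,v18) [+-+] → (-1.53659, -0.3221, 0.77)–(-0.976618, -0.3221, 0.210024)  len=0.7919
  (v18,v21,v22) [+--] → (-0.976618, -0.3221, 0.210024)–(-0.766585, -0.3221, 0)  len=0.2970
  (v18,v22,v19) [+-+] → (-0.766585, -0.3221, 0)–(-1.14687, -0.3221, -0.380281)  len=0.5378
  (v19,v22,v23) [+--] → (-1.14687, -0.3221, -0.380281)–(-1.53659, -0.3221, -0.77)  len=0.5512
  (v19,v23,v16) [+-+] → (-1.53659, -0.3221, -0.77)–(-2.09657, -0.3221, -0.210024)  len=0.7919
  (v16,v23,v20) [+--] → (-2.09657, -0.3221, -0.210024)–(-2.30657, -0.3221, 0)  len=0.2970
  (v28,v0,v29) [-+-] → (2.30657, -0.3221, 0)–(2.09657, -0.3221, 0.210024)  len=0.2970
  (v29,v0,v1) [-++] → (2.09657, -0.3221, 0.210024)–(1.53659, -0.3221, 0.77)  len=0.7919
  (v29,v1,v30) [-+-] → (1.53659, -0.3221, 0.77)–(1.14687, -0.3221, 0.380281)  len=0.5512
  (v30,v1,v2) [-++] → (1.14687, -0.3221, 0.380281)–(0.766585, -0.3221, 0)  len=0.5378
  (v30,v2,v31) [-+-] → (0.766585, -0.3221, 0)–(0.976618, -0.3221, -0.210024)  len=0.2970
  (v31,v2,v3) [-++] → (0.976618, -0.3221, -0.210024)–(1.53659, -0.3221, -0.77)  len=0.7919
  (v31,v3,v28) [-+-] → (1.53659, -0.3221, -0.77)–(1.68032, -0.3221, -0.626247)  len=0.2033
  (v28,v3,v0) [-++] → (1.68032, -0.3221, -0.626247)–(2.30657, -0.3221, 0)  len=0.8856

Chained into 2 loop(s):
  loop 1: 8 segments, perimeter = 4.3558
  loop 2: 8 segments, perimeter = 4.3558
Total perimeter = 8.712

loops=2 perimeter=8.712


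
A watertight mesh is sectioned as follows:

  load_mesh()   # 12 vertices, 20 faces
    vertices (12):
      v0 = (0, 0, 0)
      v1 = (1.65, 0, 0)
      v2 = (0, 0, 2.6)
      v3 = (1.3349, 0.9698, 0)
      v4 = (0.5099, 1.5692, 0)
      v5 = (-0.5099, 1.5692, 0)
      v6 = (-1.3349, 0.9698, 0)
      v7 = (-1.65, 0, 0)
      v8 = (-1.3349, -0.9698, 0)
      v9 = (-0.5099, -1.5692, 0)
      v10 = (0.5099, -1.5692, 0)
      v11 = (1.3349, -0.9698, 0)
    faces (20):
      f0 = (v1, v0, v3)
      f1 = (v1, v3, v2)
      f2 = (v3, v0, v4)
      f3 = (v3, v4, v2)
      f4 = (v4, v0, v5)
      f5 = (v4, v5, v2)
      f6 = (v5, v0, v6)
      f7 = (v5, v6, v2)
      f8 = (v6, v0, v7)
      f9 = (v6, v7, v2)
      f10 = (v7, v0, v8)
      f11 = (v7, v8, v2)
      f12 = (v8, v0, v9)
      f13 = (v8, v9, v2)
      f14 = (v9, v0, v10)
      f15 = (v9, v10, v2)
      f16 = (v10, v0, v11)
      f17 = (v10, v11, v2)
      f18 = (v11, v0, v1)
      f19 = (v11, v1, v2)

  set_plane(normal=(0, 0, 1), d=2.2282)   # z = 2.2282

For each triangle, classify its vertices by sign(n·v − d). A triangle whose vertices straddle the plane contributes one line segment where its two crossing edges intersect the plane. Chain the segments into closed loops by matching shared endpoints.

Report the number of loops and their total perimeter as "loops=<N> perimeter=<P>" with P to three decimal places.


Straddling triangles (10 of 20):
  (v1,v3,v2) [--+] → (0.190891, 0.138681, 2.2282)–(0.23595, 0, 2.2282)  len=0.1458
  (v3,v4,v2) [--+] → (0.0729157, 0.224396, 2.2282)–(0.190891, 0.138681, 2.2282)  len=0.1458
  (v4,v5,v2) [--+] → (-0.0729157, 0.224396, 2.2282)–(0.0729157, 0.224396, 2.2282)  len=0.1458
  (v5,v6,v2) [--+] → (-0.190891, 0.138681, 2.2282)–(-0.0729157, 0.224396, 2.2282)  len=0.1458
  (v6,v7,v2) [--+] → (-0.23595, 0, 2.2282)–(-0.190891, 0.138681, 2.2282)  len=0.1458
  (v7,v8,v2) [--+] → (-0.190891, -0.138681, 2.2282)–(-0.23595, 0, 2.2282)  len=0.1458
  (v8,v9,v2) [--+] → (-0.0729157, -0.224396, 2.2282)–(-0.190891, -0.138681, 2.2282)  len=0.1458
  (v9,v10,v2) [--+] → (0.0729157, -0.224396, 2.2282)–(-0.0729157, -0.224396, 2.2282)  len=0.1458
  (v10,v11,v2) [--+] → (0.190891, -0.138681, 2.2282)–(0.0729157, -0.224396, 2.2282)  len=0.1458
  (v11,v1,v2) [--+] → (0.23595, 0, 2.2282)–(0.190891, -0.138681, 2.2282)  len=0.1458

Chained into 1 loop(s):
  loop 1: 10 segments, perimeter = 1.4582
Total perimeter = 1.458

loops=1 perimeter=1.458
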